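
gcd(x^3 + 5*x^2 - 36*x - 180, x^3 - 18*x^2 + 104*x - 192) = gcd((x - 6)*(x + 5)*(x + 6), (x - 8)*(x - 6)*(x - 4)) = x - 6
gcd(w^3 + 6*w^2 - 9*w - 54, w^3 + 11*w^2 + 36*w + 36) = w^2 + 9*w + 18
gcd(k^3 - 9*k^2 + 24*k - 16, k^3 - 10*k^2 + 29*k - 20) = k^2 - 5*k + 4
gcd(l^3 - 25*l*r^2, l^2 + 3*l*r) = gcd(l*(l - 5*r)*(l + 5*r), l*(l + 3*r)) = l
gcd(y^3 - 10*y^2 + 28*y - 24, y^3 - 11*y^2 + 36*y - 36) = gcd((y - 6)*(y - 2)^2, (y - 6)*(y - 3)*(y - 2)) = y^2 - 8*y + 12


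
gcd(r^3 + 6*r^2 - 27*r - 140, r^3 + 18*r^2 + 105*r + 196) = r^2 + 11*r + 28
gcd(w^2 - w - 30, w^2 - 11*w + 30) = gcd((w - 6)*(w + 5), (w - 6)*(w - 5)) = w - 6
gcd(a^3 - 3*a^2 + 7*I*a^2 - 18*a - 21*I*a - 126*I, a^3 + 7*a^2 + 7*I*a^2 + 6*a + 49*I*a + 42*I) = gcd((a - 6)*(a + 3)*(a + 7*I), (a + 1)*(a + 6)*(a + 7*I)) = a + 7*I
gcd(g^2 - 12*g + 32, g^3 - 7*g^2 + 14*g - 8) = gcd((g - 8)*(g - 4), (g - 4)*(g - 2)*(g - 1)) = g - 4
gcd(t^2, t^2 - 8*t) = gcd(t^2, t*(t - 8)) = t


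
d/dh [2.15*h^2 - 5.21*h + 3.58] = 4.3*h - 5.21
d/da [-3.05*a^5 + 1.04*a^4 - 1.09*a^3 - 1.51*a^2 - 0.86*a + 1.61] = -15.25*a^4 + 4.16*a^3 - 3.27*a^2 - 3.02*a - 0.86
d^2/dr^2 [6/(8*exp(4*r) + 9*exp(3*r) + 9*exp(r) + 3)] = 6*(2*(32*exp(3*r) + 27*exp(2*r) + 9)^2*exp(r) - (128*exp(3*r) + 81*exp(2*r) + 9)*(8*exp(4*r) + 9*exp(3*r) + 9*exp(r) + 3))*exp(r)/(8*exp(4*r) + 9*exp(3*r) + 9*exp(r) + 3)^3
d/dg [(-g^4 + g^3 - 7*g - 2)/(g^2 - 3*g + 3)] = (-2*g^5 + 10*g^4 - 18*g^3 + 16*g^2 + 4*g - 27)/(g^4 - 6*g^3 + 15*g^2 - 18*g + 9)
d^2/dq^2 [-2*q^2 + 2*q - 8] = -4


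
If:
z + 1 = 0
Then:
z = -1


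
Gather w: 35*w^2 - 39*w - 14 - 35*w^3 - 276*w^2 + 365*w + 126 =-35*w^3 - 241*w^2 + 326*w + 112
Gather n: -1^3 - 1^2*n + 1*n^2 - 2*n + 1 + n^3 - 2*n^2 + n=n^3 - n^2 - 2*n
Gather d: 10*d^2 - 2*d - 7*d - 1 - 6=10*d^2 - 9*d - 7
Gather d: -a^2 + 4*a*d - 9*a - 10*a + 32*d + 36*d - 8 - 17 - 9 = -a^2 - 19*a + d*(4*a + 68) - 34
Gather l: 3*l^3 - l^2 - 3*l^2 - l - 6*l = 3*l^3 - 4*l^2 - 7*l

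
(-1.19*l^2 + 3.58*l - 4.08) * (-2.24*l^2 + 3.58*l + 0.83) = 2.6656*l^4 - 12.2794*l^3 + 20.9679*l^2 - 11.635*l - 3.3864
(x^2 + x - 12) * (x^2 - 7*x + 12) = x^4 - 6*x^3 - 7*x^2 + 96*x - 144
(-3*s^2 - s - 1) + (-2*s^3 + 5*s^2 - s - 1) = -2*s^3 + 2*s^2 - 2*s - 2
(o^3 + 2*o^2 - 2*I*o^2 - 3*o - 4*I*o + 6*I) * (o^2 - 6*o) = o^5 - 4*o^4 - 2*I*o^4 - 15*o^3 + 8*I*o^3 + 18*o^2 + 30*I*o^2 - 36*I*o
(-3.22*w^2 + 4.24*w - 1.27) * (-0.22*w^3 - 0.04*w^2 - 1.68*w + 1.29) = 0.7084*w^5 - 0.804*w^4 + 5.5194*w^3 - 11.2262*w^2 + 7.6032*w - 1.6383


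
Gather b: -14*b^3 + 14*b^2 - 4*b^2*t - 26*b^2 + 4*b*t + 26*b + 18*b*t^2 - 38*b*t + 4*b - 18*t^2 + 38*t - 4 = -14*b^3 + b^2*(-4*t - 12) + b*(18*t^2 - 34*t + 30) - 18*t^2 + 38*t - 4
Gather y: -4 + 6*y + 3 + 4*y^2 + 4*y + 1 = 4*y^2 + 10*y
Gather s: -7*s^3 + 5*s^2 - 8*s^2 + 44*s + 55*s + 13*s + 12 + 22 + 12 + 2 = -7*s^3 - 3*s^2 + 112*s + 48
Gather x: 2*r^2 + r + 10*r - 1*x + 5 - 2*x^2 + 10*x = 2*r^2 + 11*r - 2*x^2 + 9*x + 5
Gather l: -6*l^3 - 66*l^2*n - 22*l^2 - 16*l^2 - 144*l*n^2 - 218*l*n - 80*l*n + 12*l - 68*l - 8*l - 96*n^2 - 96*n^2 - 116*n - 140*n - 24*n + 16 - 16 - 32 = -6*l^3 + l^2*(-66*n - 38) + l*(-144*n^2 - 298*n - 64) - 192*n^2 - 280*n - 32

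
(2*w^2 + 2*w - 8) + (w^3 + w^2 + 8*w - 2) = w^3 + 3*w^2 + 10*w - 10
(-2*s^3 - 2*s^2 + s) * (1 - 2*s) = 4*s^4 + 2*s^3 - 4*s^2 + s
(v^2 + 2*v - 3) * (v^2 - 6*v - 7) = v^4 - 4*v^3 - 22*v^2 + 4*v + 21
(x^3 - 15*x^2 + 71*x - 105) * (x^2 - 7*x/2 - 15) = x^5 - 37*x^4/2 + 217*x^3/2 - 257*x^2/2 - 1395*x/2 + 1575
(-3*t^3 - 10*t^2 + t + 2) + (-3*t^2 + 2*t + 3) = -3*t^3 - 13*t^2 + 3*t + 5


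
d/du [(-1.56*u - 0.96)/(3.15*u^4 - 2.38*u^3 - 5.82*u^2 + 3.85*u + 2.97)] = (14.742*u^4 + 4.6704*u^3 - 15.9336*u^2 - 11.1744*u - 0.937200000000001)/(9.9225*u^8 - 14.994*u^7 - 31.0016*u^6 + 51.9582*u^5 + 34.2574*u^4 - 58.9512*u^3 - 19.7483*u^2 + 22.869*u + 8.8209)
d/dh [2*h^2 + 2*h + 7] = 4*h + 2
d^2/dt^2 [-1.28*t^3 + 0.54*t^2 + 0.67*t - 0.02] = 1.08 - 7.68*t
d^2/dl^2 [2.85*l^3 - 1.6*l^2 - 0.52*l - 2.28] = 17.1*l - 3.2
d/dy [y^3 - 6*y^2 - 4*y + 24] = 3*y^2 - 12*y - 4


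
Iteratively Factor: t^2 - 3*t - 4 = (t - 4)*(t + 1)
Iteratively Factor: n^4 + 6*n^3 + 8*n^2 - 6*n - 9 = (n + 3)*(n^3 + 3*n^2 - n - 3) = (n - 1)*(n + 3)*(n^2 + 4*n + 3) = (n - 1)*(n + 1)*(n + 3)*(n + 3)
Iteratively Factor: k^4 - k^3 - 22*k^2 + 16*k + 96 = (k + 4)*(k^3 - 5*k^2 - 2*k + 24) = (k - 3)*(k + 4)*(k^2 - 2*k - 8) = (k - 4)*(k - 3)*(k + 4)*(k + 2)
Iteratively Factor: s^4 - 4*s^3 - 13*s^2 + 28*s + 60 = (s - 3)*(s^3 - s^2 - 16*s - 20) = (s - 3)*(s + 2)*(s^2 - 3*s - 10) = (s - 5)*(s - 3)*(s + 2)*(s + 2)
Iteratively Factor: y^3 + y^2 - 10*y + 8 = (y + 4)*(y^2 - 3*y + 2) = (y - 2)*(y + 4)*(y - 1)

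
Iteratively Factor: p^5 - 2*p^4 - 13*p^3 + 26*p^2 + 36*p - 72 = (p - 2)*(p^4 - 13*p^2 + 36) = (p - 2)*(p + 3)*(p^3 - 3*p^2 - 4*p + 12) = (p - 2)*(p + 2)*(p + 3)*(p^2 - 5*p + 6) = (p - 3)*(p - 2)*(p + 2)*(p + 3)*(p - 2)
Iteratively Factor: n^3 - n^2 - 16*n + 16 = (n - 4)*(n^2 + 3*n - 4) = (n - 4)*(n + 4)*(n - 1)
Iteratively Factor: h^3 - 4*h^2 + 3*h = (h - 3)*(h^2 - h) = h*(h - 3)*(h - 1)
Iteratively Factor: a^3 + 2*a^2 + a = (a + 1)*(a^2 + a) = a*(a + 1)*(a + 1)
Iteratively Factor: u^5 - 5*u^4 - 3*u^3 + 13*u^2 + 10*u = (u)*(u^4 - 5*u^3 - 3*u^2 + 13*u + 10) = u*(u - 2)*(u^3 - 3*u^2 - 9*u - 5) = u*(u - 2)*(u + 1)*(u^2 - 4*u - 5) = u*(u - 2)*(u + 1)^2*(u - 5)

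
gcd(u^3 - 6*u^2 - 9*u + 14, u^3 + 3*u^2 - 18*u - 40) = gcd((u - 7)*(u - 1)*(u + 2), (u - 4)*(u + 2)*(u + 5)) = u + 2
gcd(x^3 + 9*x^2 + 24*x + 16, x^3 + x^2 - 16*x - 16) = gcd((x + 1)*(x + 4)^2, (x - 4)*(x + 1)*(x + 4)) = x^2 + 5*x + 4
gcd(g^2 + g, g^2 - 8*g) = g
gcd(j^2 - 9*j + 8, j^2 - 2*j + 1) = j - 1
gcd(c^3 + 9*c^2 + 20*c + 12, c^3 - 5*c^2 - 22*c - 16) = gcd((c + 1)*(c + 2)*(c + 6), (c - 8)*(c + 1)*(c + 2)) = c^2 + 3*c + 2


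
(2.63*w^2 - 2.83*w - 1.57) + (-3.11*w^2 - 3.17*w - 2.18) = -0.48*w^2 - 6.0*w - 3.75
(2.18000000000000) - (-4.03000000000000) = 6.21000000000000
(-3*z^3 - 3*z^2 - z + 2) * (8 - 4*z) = 12*z^4 - 12*z^3 - 20*z^2 - 16*z + 16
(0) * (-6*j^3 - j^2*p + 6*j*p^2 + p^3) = 0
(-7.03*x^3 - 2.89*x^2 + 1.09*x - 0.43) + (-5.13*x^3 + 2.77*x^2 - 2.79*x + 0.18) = -12.16*x^3 - 0.12*x^2 - 1.7*x - 0.25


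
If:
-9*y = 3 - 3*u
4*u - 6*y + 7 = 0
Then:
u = -9/2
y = -11/6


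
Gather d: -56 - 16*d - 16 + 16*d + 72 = 0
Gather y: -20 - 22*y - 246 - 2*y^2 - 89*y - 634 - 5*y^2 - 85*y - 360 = -7*y^2 - 196*y - 1260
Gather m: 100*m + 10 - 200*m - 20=-100*m - 10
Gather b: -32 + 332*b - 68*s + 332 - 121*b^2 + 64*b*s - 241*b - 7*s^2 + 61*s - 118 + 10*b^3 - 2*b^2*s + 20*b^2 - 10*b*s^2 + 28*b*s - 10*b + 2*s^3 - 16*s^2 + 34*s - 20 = 10*b^3 + b^2*(-2*s - 101) + b*(-10*s^2 + 92*s + 81) + 2*s^3 - 23*s^2 + 27*s + 162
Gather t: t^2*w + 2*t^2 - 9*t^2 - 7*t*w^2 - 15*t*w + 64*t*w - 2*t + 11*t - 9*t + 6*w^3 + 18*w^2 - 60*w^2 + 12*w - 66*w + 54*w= t^2*(w - 7) + t*(-7*w^2 + 49*w) + 6*w^3 - 42*w^2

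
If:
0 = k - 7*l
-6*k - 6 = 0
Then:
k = -1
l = -1/7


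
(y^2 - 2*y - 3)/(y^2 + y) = (y - 3)/y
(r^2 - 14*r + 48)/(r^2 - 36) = (r - 8)/(r + 6)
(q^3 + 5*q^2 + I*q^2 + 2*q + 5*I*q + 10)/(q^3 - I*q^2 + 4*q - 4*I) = (q + 5)/(q - 2*I)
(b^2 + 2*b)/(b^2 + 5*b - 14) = b*(b + 2)/(b^2 + 5*b - 14)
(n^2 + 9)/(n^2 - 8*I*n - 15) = (n + 3*I)/(n - 5*I)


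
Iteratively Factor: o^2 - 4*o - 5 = (o + 1)*(o - 5)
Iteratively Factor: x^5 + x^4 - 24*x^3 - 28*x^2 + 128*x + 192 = (x + 2)*(x^4 - x^3 - 22*x^2 + 16*x + 96) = (x - 3)*(x + 2)*(x^3 + 2*x^2 - 16*x - 32) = (x - 3)*(x + 2)^2*(x^2 - 16) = (x - 4)*(x - 3)*(x + 2)^2*(x + 4)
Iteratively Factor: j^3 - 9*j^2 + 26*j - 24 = (j - 4)*(j^2 - 5*j + 6) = (j - 4)*(j - 2)*(j - 3)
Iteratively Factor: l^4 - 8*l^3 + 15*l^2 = (l)*(l^3 - 8*l^2 + 15*l) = l*(l - 5)*(l^2 - 3*l) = l*(l - 5)*(l - 3)*(l)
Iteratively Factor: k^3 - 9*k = (k + 3)*(k^2 - 3*k) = (k - 3)*(k + 3)*(k)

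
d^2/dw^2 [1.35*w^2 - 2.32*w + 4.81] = 2.70000000000000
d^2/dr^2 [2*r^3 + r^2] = 12*r + 2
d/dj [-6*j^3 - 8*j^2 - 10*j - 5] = -18*j^2 - 16*j - 10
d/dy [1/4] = 0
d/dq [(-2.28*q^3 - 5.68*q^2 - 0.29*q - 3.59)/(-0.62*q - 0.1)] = (2.8272*q^3 + 4.2056*q^2 + 1.136*q - 2.1968)/(0.3844*q^2 + 0.124*q + 0.01)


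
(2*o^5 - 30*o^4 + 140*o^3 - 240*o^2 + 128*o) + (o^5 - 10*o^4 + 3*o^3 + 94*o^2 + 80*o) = 3*o^5 - 40*o^4 + 143*o^3 - 146*o^2 + 208*o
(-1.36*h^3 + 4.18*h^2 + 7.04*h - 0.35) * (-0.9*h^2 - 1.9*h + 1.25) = 1.224*h^5 - 1.178*h^4 - 15.978*h^3 - 7.836*h^2 + 9.465*h - 0.4375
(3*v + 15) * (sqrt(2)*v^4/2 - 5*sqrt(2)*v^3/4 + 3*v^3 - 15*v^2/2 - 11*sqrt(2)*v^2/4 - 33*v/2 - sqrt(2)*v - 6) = 3*sqrt(2)*v^5/2 + 15*sqrt(2)*v^4/4 + 9*v^4 - 27*sqrt(2)*v^3 + 45*v^3/2 - 162*v^2 - 177*sqrt(2)*v^2/4 - 531*v/2 - 15*sqrt(2)*v - 90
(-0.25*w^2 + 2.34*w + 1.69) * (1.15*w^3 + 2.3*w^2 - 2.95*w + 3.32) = -0.2875*w^5 + 2.116*w^4 + 8.063*w^3 - 3.846*w^2 + 2.7833*w + 5.6108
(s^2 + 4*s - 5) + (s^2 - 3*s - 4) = 2*s^2 + s - 9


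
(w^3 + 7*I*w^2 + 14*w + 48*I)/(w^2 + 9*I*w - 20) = (w^3 + 7*I*w^2 + 14*w + 48*I)/(w^2 + 9*I*w - 20)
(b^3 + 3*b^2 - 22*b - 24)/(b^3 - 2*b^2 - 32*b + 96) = (b + 1)/(b - 4)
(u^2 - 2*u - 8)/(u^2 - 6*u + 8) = (u + 2)/(u - 2)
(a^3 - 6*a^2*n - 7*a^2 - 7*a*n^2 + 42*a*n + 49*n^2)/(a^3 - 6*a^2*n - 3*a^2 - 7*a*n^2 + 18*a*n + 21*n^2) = (a - 7)/(a - 3)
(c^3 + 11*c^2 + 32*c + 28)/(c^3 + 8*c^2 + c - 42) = (c^2 + 4*c + 4)/(c^2 + c - 6)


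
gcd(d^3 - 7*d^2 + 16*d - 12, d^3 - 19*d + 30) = d^2 - 5*d + 6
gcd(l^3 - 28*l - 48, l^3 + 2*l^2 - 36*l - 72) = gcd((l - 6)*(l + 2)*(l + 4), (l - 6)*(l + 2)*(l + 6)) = l^2 - 4*l - 12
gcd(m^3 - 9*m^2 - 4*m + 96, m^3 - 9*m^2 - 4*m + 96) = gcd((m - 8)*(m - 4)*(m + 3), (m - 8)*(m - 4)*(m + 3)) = m^3 - 9*m^2 - 4*m + 96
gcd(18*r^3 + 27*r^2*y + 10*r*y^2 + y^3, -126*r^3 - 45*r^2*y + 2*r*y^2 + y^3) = 18*r^2 + 9*r*y + y^2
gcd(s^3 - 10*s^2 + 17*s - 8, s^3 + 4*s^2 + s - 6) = s - 1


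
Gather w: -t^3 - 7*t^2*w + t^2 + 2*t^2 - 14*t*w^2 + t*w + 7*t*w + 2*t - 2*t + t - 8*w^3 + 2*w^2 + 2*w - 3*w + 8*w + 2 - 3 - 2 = -t^3 + 3*t^2 + t - 8*w^3 + w^2*(2 - 14*t) + w*(-7*t^2 + 8*t + 7) - 3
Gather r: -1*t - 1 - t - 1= -2*t - 2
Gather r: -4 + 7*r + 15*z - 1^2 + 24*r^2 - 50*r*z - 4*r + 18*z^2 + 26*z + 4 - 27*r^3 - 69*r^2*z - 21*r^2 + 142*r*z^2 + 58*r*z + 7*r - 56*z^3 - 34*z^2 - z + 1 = -27*r^3 + r^2*(3 - 69*z) + r*(142*z^2 + 8*z + 10) - 56*z^3 - 16*z^2 + 40*z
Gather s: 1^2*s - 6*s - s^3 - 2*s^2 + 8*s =-s^3 - 2*s^2 + 3*s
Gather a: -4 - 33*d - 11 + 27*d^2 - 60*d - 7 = 27*d^2 - 93*d - 22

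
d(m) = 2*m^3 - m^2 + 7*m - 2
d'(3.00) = 55.00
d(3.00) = 64.00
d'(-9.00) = 511.00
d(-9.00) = -1604.00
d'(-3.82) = 102.19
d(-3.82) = -154.82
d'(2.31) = 34.40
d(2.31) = 33.49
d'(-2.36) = 45.14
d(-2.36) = -50.38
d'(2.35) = 35.44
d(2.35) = 34.88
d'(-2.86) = 61.80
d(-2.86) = -76.99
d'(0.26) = 6.89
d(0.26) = -0.21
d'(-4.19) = 120.72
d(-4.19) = -196.01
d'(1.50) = 17.50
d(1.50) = 13.00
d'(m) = 6*m^2 - 2*m + 7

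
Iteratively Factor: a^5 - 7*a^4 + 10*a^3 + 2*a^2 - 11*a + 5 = (a - 1)*(a^4 - 6*a^3 + 4*a^2 + 6*a - 5) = (a - 1)*(a + 1)*(a^3 - 7*a^2 + 11*a - 5) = (a - 1)^2*(a + 1)*(a^2 - 6*a + 5) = (a - 1)^3*(a + 1)*(a - 5)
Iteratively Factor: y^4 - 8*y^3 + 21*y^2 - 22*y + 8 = (y - 1)*(y^3 - 7*y^2 + 14*y - 8) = (y - 1)^2*(y^2 - 6*y + 8) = (y - 4)*(y - 1)^2*(y - 2)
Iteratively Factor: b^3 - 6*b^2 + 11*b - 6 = (b - 2)*(b^2 - 4*b + 3) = (b - 2)*(b - 1)*(b - 3)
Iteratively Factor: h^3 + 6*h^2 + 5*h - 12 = (h + 4)*(h^2 + 2*h - 3) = (h - 1)*(h + 4)*(h + 3)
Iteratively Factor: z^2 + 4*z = (z + 4)*(z)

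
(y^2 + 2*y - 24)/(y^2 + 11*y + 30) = (y - 4)/(y + 5)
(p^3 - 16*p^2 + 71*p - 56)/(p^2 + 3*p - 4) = (p^2 - 15*p + 56)/(p + 4)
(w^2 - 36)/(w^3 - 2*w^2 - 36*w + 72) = 1/(w - 2)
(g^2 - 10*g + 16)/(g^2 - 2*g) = (g - 8)/g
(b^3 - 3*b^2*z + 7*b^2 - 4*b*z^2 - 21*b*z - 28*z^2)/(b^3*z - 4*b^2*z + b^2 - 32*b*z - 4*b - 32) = (-b^3 + 3*b^2*z - 7*b^2 + 4*b*z^2 + 21*b*z + 28*z^2)/(-b^3*z + 4*b^2*z - b^2 + 32*b*z + 4*b + 32)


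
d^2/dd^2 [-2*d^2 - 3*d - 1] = -4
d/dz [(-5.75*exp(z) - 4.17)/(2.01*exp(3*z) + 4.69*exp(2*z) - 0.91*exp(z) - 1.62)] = (23.115*exp(3*z) + 52.1126*exp(2*z) + 39.1146*exp(z) + 5.5203)*exp(z)/(4.0401*exp(6*z) + 18.8538*exp(5*z) + 18.3379*exp(4*z) - 15.0482*exp(3*z) - 14.3675*exp(2*z) + 2.9484*exp(z) + 2.6244)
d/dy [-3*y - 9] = -3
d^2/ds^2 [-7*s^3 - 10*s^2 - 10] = -42*s - 20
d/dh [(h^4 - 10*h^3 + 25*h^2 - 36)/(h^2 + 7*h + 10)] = (2*h^5 + 11*h^4 - 100*h^3 - 125*h^2 + 572*h + 252)/(h^4 + 14*h^3 + 69*h^2 + 140*h + 100)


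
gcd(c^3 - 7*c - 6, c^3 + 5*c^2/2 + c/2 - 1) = c^2 + 3*c + 2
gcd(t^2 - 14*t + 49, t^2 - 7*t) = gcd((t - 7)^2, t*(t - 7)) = t - 7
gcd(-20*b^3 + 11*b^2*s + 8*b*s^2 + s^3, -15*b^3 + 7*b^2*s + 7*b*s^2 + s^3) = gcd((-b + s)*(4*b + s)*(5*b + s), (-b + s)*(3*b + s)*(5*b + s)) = -5*b^2 + 4*b*s + s^2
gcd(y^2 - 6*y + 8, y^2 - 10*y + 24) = y - 4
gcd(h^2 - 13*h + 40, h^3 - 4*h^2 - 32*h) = h - 8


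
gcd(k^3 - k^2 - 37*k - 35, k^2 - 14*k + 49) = k - 7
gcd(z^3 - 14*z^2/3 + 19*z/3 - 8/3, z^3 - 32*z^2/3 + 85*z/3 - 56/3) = z^2 - 11*z/3 + 8/3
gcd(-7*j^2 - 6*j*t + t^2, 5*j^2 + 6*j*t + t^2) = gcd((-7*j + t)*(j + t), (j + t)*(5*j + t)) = j + t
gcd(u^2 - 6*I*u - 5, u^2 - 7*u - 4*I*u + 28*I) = 1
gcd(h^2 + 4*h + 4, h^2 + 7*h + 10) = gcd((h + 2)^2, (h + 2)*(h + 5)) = h + 2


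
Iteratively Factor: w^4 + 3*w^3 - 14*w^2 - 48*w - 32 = (w + 2)*(w^3 + w^2 - 16*w - 16) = (w + 1)*(w + 2)*(w^2 - 16) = (w + 1)*(w + 2)*(w + 4)*(w - 4)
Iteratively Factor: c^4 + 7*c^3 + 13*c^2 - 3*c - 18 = (c - 1)*(c^3 + 8*c^2 + 21*c + 18) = (c - 1)*(c + 3)*(c^2 + 5*c + 6) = (c - 1)*(c + 3)^2*(c + 2)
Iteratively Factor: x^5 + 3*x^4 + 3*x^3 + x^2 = (x)*(x^4 + 3*x^3 + 3*x^2 + x) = x*(x + 1)*(x^3 + 2*x^2 + x) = x*(x + 1)^2*(x^2 + x) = x^2*(x + 1)^2*(x + 1)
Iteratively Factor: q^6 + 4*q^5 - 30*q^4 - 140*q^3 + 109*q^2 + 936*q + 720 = (q + 1)*(q^5 + 3*q^4 - 33*q^3 - 107*q^2 + 216*q + 720) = (q + 1)*(q + 3)*(q^4 - 33*q^2 - 8*q + 240) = (q + 1)*(q + 3)*(q + 4)*(q^3 - 4*q^2 - 17*q + 60) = (q + 1)*(q + 3)*(q + 4)^2*(q^2 - 8*q + 15) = (q - 3)*(q + 1)*(q + 3)*(q + 4)^2*(q - 5)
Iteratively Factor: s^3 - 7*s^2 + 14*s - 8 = (s - 4)*(s^2 - 3*s + 2) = (s - 4)*(s - 1)*(s - 2)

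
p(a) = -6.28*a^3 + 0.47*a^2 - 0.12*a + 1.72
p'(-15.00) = -4253.22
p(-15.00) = 21304.27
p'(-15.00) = -4253.22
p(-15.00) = 21304.27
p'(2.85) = -150.47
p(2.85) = -140.18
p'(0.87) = -13.56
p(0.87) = -2.16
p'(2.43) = -109.08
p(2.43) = -85.91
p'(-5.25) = -524.33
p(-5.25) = 924.04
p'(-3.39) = -219.82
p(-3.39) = 252.19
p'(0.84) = -12.62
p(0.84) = -1.77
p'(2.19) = -88.42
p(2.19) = -62.25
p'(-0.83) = -13.88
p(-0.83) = 5.73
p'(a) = -18.84*a^2 + 0.94*a - 0.12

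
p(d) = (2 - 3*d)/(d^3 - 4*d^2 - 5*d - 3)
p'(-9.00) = -0.00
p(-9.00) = -0.03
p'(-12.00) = 0.00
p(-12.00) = -0.02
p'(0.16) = 1.39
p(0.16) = -0.39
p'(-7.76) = -0.01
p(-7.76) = -0.04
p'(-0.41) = 3.15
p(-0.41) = -1.91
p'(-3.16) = -0.12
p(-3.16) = -0.20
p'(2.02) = 0.06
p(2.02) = 0.19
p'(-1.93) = -0.51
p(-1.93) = -0.50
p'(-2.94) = -0.14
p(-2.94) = -0.22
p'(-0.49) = 2.31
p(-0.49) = -2.13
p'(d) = (2 - 3*d)*(-3*d^2 + 8*d + 5)/(d^3 - 4*d^2 - 5*d - 3)^2 - 3/(d^3 - 4*d^2 - 5*d - 3) = (6*d^3 - 18*d^2 + 16*d + 19)/(d^6 - 8*d^5 + 6*d^4 + 34*d^3 + 49*d^2 + 30*d + 9)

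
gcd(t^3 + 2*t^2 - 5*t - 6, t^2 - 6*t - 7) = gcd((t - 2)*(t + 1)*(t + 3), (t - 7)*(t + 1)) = t + 1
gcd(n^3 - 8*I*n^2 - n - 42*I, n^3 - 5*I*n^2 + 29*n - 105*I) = n^2 - 10*I*n - 21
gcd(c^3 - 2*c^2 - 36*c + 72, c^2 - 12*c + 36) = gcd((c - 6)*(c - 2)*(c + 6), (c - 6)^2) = c - 6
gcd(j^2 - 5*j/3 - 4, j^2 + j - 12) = j - 3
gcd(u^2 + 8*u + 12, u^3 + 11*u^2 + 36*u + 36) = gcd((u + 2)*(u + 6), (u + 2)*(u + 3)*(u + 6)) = u^2 + 8*u + 12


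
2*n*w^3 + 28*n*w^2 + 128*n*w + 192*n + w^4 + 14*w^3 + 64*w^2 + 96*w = (2*n + w)*(w + 4)^2*(w + 6)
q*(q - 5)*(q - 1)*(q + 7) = q^4 + q^3 - 37*q^2 + 35*q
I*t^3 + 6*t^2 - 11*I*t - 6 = (t - 3*I)*(t - 2*I)*(I*t + 1)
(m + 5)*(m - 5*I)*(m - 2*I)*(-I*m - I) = -I*m^4 - 7*m^3 - 6*I*m^3 - 42*m^2 + 5*I*m^2 - 35*m + 60*I*m + 50*I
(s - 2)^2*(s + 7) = s^3 + 3*s^2 - 24*s + 28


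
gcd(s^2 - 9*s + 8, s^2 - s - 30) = 1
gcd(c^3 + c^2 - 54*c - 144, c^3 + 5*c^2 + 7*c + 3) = c + 3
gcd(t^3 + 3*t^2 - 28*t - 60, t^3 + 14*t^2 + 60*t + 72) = t^2 + 8*t + 12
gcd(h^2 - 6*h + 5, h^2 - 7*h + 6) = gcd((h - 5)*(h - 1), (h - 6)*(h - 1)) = h - 1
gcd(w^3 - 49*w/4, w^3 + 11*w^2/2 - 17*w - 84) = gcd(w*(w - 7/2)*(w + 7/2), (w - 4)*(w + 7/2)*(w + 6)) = w + 7/2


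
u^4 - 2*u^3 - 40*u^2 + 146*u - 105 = (u - 5)*(u - 3)*(u - 1)*(u + 7)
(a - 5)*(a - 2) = a^2 - 7*a + 10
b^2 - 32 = (b - 4*sqrt(2))*(b + 4*sqrt(2))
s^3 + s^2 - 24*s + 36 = (s - 3)*(s - 2)*(s + 6)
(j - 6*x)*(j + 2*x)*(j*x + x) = j^3*x - 4*j^2*x^2 + j^2*x - 12*j*x^3 - 4*j*x^2 - 12*x^3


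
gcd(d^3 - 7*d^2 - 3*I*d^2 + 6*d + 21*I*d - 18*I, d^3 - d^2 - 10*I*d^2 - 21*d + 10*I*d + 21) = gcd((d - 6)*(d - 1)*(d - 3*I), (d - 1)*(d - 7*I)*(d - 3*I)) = d^2 + d*(-1 - 3*I) + 3*I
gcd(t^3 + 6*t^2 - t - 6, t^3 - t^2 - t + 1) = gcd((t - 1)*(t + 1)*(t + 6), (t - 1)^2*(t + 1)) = t^2 - 1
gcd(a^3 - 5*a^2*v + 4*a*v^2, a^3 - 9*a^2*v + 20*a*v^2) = -a^2 + 4*a*v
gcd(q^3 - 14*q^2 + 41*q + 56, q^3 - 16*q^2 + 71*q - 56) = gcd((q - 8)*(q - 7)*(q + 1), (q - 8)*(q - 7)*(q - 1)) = q^2 - 15*q + 56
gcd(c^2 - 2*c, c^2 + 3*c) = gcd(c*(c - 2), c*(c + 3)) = c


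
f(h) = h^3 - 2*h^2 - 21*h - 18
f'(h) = 3*h^2 - 4*h - 21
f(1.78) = -56.08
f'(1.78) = -18.61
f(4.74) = -55.98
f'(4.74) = 27.44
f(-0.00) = -18.00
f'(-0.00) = -21.00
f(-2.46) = 6.67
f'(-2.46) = 6.99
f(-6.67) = -263.65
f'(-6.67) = 139.15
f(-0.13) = -15.31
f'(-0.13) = -20.43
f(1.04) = -40.88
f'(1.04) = -21.92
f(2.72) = -69.79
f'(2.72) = -9.68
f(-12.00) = -1782.00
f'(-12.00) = 459.00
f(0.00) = -18.00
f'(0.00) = -21.00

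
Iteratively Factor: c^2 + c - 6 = (c - 2)*(c + 3)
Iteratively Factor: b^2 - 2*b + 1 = (b - 1)*(b - 1)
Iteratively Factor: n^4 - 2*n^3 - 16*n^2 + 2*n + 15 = (n - 1)*(n^3 - n^2 - 17*n - 15) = (n - 5)*(n - 1)*(n^2 + 4*n + 3) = (n - 5)*(n - 1)*(n + 3)*(n + 1)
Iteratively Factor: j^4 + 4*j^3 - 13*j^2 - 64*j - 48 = (j + 4)*(j^3 - 13*j - 12) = (j + 3)*(j + 4)*(j^2 - 3*j - 4) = (j + 1)*(j + 3)*(j + 4)*(j - 4)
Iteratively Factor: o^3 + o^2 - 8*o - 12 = (o - 3)*(o^2 + 4*o + 4) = (o - 3)*(o + 2)*(o + 2)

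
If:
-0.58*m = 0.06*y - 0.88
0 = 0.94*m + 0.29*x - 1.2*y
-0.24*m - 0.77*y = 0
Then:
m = 1.57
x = -7.10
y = -0.49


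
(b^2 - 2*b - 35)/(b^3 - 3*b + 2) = (b^2 - 2*b - 35)/(b^3 - 3*b + 2)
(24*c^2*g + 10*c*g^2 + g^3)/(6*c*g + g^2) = 4*c + g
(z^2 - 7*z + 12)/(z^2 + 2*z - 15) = (z - 4)/(z + 5)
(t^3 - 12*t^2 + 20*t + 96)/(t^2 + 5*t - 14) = (t^3 - 12*t^2 + 20*t + 96)/(t^2 + 5*t - 14)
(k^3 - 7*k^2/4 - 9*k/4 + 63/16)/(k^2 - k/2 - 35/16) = (4*k^2 - 9)/(4*k + 5)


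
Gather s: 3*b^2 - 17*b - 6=3*b^2 - 17*b - 6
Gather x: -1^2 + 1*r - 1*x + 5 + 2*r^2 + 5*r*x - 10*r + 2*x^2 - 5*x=2*r^2 - 9*r + 2*x^2 + x*(5*r - 6) + 4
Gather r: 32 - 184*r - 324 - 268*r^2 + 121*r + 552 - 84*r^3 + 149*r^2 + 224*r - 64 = -84*r^3 - 119*r^2 + 161*r + 196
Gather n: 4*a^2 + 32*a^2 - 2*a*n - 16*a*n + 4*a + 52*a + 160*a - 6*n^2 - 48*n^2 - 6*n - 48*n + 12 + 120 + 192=36*a^2 + 216*a - 54*n^2 + n*(-18*a - 54) + 324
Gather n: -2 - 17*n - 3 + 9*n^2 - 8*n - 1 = 9*n^2 - 25*n - 6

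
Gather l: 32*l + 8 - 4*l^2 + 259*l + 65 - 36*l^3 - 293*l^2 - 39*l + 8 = -36*l^3 - 297*l^2 + 252*l + 81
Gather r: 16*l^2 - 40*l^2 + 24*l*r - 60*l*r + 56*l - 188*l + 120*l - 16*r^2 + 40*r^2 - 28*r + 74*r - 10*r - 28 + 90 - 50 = -24*l^2 - 12*l + 24*r^2 + r*(36 - 36*l) + 12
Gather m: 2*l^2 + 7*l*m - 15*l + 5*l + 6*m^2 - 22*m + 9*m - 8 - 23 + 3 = 2*l^2 - 10*l + 6*m^2 + m*(7*l - 13) - 28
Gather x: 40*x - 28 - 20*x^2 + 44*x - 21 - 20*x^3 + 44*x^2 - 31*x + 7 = -20*x^3 + 24*x^2 + 53*x - 42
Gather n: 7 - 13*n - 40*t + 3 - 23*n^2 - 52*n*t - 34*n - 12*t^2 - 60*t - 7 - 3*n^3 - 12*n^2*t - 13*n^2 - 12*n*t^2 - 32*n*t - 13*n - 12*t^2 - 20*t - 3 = -3*n^3 + n^2*(-12*t - 36) + n*(-12*t^2 - 84*t - 60) - 24*t^2 - 120*t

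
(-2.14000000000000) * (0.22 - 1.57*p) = 3.3598*p - 0.4708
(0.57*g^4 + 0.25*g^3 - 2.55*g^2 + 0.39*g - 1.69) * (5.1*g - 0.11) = 2.907*g^5 + 1.2123*g^4 - 13.0325*g^3 + 2.2695*g^2 - 8.6619*g + 0.1859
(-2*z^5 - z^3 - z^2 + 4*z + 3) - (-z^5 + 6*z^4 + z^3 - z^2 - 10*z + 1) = -z^5 - 6*z^4 - 2*z^3 + 14*z + 2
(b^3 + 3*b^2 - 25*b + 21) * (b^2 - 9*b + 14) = b^5 - 6*b^4 - 38*b^3 + 288*b^2 - 539*b + 294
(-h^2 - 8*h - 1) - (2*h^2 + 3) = -3*h^2 - 8*h - 4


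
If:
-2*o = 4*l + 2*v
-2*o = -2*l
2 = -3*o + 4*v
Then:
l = -2/15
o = -2/15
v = 2/5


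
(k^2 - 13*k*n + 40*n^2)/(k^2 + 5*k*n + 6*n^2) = (k^2 - 13*k*n + 40*n^2)/(k^2 + 5*k*n + 6*n^2)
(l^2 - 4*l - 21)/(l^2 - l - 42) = (l + 3)/(l + 6)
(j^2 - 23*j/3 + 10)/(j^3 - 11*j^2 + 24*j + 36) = (j - 5/3)/(j^2 - 5*j - 6)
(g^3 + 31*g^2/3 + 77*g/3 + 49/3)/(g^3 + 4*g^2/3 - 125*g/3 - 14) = (3*g^2 + 10*g + 7)/(3*g^2 - 17*g - 6)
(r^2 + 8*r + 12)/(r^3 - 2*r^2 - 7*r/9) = 9*(r^2 + 8*r + 12)/(r*(9*r^2 - 18*r - 7))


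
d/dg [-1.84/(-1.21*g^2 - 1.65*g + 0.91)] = (-4.4528*g - 3.036)/(1.21*g^2 + 1.65*g - 0.91)^2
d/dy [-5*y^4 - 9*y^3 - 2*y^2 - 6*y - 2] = -20*y^3 - 27*y^2 - 4*y - 6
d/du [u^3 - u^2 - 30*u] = 3*u^2 - 2*u - 30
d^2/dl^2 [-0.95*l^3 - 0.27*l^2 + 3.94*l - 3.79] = -5.7*l - 0.54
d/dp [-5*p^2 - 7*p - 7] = -10*p - 7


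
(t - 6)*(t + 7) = t^2 + t - 42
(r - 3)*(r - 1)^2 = r^3 - 5*r^2 + 7*r - 3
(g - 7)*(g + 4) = g^2 - 3*g - 28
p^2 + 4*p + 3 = (p + 1)*(p + 3)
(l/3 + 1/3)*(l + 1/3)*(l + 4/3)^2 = l^4/3 + 4*l^3/3 + 17*l^2/9 + 88*l/81 + 16/81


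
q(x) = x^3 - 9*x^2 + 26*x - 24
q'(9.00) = 107.00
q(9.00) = 210.00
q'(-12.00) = 674.00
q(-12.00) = -3360.00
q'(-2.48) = 89.09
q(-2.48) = -159.09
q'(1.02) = 10.76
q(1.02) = -5.78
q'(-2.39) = 86.16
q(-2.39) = -151.20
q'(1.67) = 4.31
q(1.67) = -1.02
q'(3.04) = -1.00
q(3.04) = -0.04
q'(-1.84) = 69.28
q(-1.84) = -108.54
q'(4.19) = 3.25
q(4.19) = 0.50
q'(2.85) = -0.93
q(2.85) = 0.15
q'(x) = 3*x^2 - 18*x + 26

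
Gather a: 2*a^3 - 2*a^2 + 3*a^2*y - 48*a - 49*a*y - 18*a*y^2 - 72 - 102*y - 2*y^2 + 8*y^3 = 2*a^3 + a^2*(3*y - 2) + a*(-18*y^2 - 49*y - 48) + 8*y^3 - 2*y^2 - 102*y - 72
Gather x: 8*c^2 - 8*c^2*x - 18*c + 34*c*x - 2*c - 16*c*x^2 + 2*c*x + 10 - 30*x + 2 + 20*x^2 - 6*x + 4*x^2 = 8*c^2 - 20*c + x^2*(24 - 16*c) + x*(-8*c^2 + 36*c - 36) + 12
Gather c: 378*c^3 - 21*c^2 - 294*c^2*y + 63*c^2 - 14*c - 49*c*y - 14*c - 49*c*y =378*c^3 + c^2*(42 - 294*y) + c*(-98*y - 28)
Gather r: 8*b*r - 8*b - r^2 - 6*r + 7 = -8*b - r^2 + r*(8*b - 6) + 7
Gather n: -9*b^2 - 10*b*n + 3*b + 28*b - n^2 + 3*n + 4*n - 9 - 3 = -9*b^2 + 31*b - n^2 + n*(7 - 10*b) - 12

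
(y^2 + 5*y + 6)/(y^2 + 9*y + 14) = (y + 3)/(y + 7)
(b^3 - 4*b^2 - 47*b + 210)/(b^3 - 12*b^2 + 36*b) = (b^2 + 2*b - 35)/(b*(b - 6))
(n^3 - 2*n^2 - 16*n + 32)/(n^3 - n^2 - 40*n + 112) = (n^2 + 2*n - 8)/(n^2 + 3*n - 28)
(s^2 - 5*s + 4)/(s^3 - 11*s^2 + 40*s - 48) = (s - 1)/(s^2 - 7*s + 12)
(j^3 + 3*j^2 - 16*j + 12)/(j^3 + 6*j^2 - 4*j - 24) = (j - 1)/(j + 2)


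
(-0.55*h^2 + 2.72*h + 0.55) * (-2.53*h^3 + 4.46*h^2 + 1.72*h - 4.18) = 1.3915*h^5 - 9.3346*h^4 + 9.7937*h^3 + 9.4304*h^2 - 10.4236*h - 2.299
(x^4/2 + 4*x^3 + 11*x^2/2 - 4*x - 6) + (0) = x^4/2 + 4*x^3 + 11*x^2/2 - 4*x - 6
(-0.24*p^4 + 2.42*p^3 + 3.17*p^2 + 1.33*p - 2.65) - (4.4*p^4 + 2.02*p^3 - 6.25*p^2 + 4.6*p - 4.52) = -4.64*p^4 + 0.4*p^3 + 9.42*p^2 - 3.27*p + 1.87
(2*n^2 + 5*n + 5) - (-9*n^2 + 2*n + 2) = 11*n^2 + 3*n + 3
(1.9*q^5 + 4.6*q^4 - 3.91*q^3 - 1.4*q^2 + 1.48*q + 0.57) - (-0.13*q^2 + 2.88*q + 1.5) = 1.9*q^5 + 4.6*q^4 - 3.91*q^3 - 1.27*q^2 - 1.4*q - 0.93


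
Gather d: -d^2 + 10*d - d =-d^2 + 9*d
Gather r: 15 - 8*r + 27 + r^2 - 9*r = r^2 - 17*r + 42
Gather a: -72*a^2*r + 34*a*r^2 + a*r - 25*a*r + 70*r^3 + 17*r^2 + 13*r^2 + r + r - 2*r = -72*a^2*r + a*(34*r^2 - 24*r) + 70*r^3 + 30*r^2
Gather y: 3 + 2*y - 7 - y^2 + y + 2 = -y^2 + 3*y - 2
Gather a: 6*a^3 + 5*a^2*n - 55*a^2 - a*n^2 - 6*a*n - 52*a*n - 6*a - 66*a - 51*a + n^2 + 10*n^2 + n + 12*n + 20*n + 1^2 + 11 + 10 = 6*a^3 + a^2*(5*n - 55) + a*(-n^2 - 58*n - 123) + 11*n^2 + 33*n + 22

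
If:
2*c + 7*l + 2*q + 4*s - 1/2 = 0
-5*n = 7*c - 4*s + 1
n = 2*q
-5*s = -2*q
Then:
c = -3*s - 1/7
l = 11/98 - 3*s/7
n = 5*s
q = 5*s/2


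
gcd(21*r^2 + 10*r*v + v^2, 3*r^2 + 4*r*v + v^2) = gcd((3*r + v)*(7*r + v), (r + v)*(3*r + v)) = 3*r + v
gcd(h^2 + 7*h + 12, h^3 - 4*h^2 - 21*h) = h + 3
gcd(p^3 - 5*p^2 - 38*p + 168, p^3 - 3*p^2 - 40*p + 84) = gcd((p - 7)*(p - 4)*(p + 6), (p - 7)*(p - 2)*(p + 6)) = p^2 - p - 42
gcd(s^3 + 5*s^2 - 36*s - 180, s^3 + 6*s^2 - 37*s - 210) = s^2 - s - 30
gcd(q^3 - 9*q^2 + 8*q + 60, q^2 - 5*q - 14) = q + 2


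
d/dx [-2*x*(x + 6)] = -4*x - 12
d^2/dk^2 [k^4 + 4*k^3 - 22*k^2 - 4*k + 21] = 12*k^2 + 24*k - 44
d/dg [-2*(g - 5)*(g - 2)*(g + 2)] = -6*g^2 + 20*g + 8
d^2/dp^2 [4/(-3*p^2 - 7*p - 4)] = 8*(9*p^2 + 21*p - (6*p + 7)^2 + 12)/(3*p^2 + 7*p + 4)^3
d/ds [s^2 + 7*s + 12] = 2*s + 7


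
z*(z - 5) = z^2 - 5*z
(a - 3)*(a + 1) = a^2 - 2*a - 3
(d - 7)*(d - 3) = d^2 - 10*d + 21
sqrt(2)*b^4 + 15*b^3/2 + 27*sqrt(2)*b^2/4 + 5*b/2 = b*(b + sqrt(2))*(b + 5*sqrt(2)/2)*(sqrt(2)*b + 1/2)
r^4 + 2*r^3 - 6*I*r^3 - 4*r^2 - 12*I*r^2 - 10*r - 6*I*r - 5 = (r + 1)^2*(r - 5*I)*(r - I)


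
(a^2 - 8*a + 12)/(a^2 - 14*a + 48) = (a - 2)/(a - 8)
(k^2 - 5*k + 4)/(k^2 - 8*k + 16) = (k - 1)/(k - 4)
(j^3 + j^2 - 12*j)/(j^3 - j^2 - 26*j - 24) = j*(j - 3)/(j^2 - 5*j - 6)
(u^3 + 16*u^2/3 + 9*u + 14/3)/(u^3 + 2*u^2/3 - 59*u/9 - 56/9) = 3*(u + 2)/(3*u - 8)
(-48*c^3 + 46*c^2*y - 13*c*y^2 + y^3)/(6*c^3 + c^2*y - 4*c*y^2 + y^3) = (-8*c + y)/(c + y)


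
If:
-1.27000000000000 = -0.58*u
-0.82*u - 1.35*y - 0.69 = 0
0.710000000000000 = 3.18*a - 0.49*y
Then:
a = -0.06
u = 2.19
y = -1.84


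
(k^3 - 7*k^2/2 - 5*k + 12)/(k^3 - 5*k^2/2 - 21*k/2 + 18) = (k + 2)/(k + 3)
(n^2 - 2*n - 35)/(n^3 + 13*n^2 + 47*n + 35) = (n - 7)/(n^2 + 8*n + 7)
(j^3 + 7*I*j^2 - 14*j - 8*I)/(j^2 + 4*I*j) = j + 3*I - 2/j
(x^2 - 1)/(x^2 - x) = (x + 1)/x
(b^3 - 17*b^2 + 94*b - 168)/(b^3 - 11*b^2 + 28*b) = (b - 6)/b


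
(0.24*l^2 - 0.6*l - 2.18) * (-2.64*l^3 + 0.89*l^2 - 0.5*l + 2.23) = -0.6336*l^5 + 1.7976*l^4 + 5.1012*l^3 - 1.105*l^2 - 0.248*l - 4.8614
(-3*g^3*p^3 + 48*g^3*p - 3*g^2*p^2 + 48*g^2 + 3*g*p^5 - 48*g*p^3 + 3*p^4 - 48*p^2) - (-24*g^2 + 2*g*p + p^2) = -3*g^3*p^3 + 48*g^3*p - 3*g^2*p^2 + 72*g^2 + 3*g*p^5 - 48*g*p^3 - 2*g*p + 3*p^4 - 49*p^2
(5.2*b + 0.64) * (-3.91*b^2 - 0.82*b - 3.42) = -20.332*b^3 - 6.7664*b^2 - 18.3088*b - 2.1888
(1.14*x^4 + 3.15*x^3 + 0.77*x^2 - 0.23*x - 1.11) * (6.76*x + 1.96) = 7.7064*x^5 + 23.5284*x^4 + 11.3792*x^3 - 0.0455999999999999*x^2 - 7.9544*x - 2.1756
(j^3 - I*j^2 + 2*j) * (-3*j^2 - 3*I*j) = -3*j^5 - 9*j^3 - 6*I*j^2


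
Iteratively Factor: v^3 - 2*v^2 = (v - 2)*(v^2) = v*(v - 2)*(v)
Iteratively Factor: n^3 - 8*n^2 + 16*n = (n)*(n^2 - 8*n + 16) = n*(n - 4)*(n - 4)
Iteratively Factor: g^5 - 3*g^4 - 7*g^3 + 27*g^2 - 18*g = (g - 1)*(g^4 - 2*g^3 - 9*g^2 + 18*g) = g*(g - 1)*(g^3 - 2*g^2 - 9*g + 18) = g*(g - 2)*(g - 1)*(g^2 - 9) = g*(g - 3)*(g - 2)*(g - 1)*(g + 3)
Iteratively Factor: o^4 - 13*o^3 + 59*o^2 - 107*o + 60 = (o - 4)*(o^3 - 9*o^2 + 23*o - 15) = (o - 4)*(o - 1)*(o^2 - 8*o + 15) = (o - 5)*(o - 4)*(o - 1)*(o - 3)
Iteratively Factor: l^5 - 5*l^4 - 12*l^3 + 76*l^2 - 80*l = (l - 5)*(l^4 - 12*l^2 + 16*l) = l*(l - 5)*(l^3 - 12*l + 16) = l*(l - 5)*(l - 2)*(l^2 + 2*l - 8) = l*(l - 5)*(l - 2)^2*(l + 4)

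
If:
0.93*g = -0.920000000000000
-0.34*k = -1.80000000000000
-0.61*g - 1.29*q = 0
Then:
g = -0.99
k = 5.29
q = 0.47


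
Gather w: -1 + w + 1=w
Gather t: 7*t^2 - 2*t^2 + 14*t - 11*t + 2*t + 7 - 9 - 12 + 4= 5*t^2 + 5*t - 10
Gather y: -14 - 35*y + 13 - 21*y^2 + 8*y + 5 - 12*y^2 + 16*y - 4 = -33*y^2 - 11*y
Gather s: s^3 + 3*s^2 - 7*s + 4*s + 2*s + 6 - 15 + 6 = s^3 + 3*s^2 - s - 3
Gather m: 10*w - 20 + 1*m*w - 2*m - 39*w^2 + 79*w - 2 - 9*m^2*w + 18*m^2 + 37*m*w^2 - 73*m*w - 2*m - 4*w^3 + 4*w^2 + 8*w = m^2*(18 - 9*w) + m*(37*w^2 - 72*w - 4) - 4*w^3 - 35*w^2 + 97*w - 22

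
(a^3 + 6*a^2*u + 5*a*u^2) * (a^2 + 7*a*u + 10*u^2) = a^5 + 13*a^4*u + 57*a^3*u^2 + 95*a^2*u^3 + 50*a*u^4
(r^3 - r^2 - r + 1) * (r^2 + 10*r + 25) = r^5 + 9*r^4 + 14*r^3 - 34*r^2 - 15*r + 25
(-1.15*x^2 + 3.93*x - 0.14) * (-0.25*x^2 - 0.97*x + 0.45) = 0.2875*x^4 + 0.133*x^3 - 4.2946*x^2 + 1.9043*x - 0.063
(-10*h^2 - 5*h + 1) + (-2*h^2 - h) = -12*h^2 - 6*h + 1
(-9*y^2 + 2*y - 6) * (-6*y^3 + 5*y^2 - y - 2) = 54*y^5 - 57*y^4 + 55*y^3 - 14*y^2 + 2*y + 12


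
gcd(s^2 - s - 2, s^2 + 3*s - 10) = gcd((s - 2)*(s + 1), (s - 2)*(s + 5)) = s - 2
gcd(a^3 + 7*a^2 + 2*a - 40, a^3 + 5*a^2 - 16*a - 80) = a^2 + 9*a + 20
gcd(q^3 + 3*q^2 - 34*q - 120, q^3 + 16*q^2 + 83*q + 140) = q^2 + 9*q + 20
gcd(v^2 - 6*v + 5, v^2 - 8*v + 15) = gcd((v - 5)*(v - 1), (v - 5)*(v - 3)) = v - 5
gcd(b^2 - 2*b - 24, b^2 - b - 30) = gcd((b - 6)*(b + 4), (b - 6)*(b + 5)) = b - 6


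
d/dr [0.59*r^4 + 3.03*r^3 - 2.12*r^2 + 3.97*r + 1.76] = 2.36*r^3 + 9.09*r^2 - 4.24*r + 3.97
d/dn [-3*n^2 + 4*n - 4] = 4 - 6*n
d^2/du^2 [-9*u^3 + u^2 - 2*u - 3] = 2 - 54*u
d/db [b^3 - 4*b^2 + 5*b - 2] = 3*b^2 - 8*b + 5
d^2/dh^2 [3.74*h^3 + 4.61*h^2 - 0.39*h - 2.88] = 22.44*h + 9.22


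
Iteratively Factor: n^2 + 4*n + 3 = (n + 3)*(n + 1)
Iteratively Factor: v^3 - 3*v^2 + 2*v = (v - 2)*(v^2 - v) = v*(v - 2)*(v - 1)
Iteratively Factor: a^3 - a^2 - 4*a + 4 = (a - 2)*(a^2 + a - 2) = (a - 2)*(a - 1)*(a + 2)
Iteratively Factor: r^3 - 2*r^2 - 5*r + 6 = (r - 3)*(r^2 + r - 2) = (r - 3)*(r - 1)*(r + 2)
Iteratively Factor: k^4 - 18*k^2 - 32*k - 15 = (k + 1)*(k^3 - k^2 - 17*k - 15) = (k + 1)^2*(k^2 - 2*k - 15) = (k - 5)*(k + 1)^2*(k + 3)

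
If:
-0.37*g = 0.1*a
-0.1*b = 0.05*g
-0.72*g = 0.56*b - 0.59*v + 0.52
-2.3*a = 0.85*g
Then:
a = 0.00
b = 0.00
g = 0.00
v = 0.88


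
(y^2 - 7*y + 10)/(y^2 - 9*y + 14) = (y - 5)/(y - 7)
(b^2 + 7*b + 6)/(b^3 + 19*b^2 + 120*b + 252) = (b + 1)/(b^2 + 13*b + 42)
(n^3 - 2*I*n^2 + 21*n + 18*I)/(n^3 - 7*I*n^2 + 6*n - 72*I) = (n + I)/(n - 4*I)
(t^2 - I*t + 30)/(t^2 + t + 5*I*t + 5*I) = (t - 6*I)/(t + 1)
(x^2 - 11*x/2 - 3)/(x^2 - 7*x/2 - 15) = (2*x + 1)/(2*x + 5)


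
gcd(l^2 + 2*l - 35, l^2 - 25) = l - 5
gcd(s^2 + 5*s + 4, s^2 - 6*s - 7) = s + 1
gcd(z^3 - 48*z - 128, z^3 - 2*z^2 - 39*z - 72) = z - 8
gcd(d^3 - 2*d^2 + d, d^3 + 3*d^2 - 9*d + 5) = d^2 - 2*d + 1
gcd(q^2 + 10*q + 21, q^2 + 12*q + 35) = q + 7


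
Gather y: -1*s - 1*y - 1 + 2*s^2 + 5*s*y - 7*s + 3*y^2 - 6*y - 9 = 2*s^2 - 8*s + 3*y^2 + y*(5*s - 7) - 10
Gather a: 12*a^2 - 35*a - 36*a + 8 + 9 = 12*a^2 - 71*a + 17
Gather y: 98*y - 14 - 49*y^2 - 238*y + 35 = -49*y^2 - 140*y + 21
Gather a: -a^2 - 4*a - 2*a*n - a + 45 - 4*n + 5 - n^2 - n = -a^2 + a*(-2*n - 5) - n^2 - 5*n + 50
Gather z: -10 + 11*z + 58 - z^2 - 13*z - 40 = -z^2 - 2*z + 8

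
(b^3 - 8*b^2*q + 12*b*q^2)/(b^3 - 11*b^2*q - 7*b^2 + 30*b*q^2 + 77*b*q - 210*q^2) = b*(-b + 2*q)/(-b^2 + 5*b*q + 7*b - 35*q)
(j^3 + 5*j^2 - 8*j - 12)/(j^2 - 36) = (j^2 - j - 2)/(j - 6)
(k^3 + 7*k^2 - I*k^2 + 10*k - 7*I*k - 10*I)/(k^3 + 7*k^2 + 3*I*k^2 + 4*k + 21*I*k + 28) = (k^2 + 7*k + 10)/(k^2 + k*(7 + 4*I) + 28*I)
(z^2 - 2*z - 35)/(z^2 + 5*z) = (z - 7)/z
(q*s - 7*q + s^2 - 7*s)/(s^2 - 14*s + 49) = (q + s)/(s - 7)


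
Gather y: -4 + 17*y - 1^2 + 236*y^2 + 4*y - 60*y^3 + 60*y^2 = -60*y^3 + 296*y^2 + 21*y - 5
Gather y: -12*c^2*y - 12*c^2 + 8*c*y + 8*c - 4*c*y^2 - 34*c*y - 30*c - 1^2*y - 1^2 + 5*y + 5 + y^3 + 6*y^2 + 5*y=-12*c^2 - 22*c + y^3 + y^2*(6 - 4*c) + y*(-12*c^2 - 26*c + 9) + 4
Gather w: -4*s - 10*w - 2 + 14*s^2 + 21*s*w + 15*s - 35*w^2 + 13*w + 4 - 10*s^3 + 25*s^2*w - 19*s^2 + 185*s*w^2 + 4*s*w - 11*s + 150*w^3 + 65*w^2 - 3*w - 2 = -10*s^3 - 5*s^2 + 150*w^3 + w^2*(185*s + 30) + w*(25*s^2 + 25*s)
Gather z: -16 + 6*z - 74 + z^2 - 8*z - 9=z^2 - 2*z - 99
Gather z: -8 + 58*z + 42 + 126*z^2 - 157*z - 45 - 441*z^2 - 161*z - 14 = -315*z^2 - 260*z - 25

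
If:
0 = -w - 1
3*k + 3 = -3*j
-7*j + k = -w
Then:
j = -1/4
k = -3/4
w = -1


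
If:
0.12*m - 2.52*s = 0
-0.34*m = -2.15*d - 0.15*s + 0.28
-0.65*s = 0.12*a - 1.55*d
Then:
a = 36.577519379845*s + 1.68217054263566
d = 3.25116279069767*s + 0.130232558139535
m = 21.0*s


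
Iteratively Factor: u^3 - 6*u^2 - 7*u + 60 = (u + 3)*(u^2 - 9*u + 20) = (u - 4)*(u + 3)*(u - 5)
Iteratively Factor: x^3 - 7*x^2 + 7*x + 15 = (x - 3)*(x^2 - 4*x - 5) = (x - 3)*(x + 1)*(x - 5)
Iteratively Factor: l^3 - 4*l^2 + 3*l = (l)*(l^2 - 4*l + 3) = l*(l - 3)*(l - 1)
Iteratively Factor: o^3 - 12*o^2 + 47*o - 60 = (o - 4)*(o^2 - 8*o + 15) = (o - 5)*(o - 4)*(o - 3)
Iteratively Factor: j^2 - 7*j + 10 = (j - 2)*(j - 5)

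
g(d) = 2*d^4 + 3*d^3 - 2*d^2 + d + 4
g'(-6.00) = -1379.00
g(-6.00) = 1870.00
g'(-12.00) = -12479.00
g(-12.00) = 35992.00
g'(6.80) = 2905.42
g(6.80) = 5137.89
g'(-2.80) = -92.86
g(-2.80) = 42.60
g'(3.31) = 376.48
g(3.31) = 334.26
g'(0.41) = 1.42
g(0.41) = 4.34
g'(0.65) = 4.40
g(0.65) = 4.99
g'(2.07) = 102.24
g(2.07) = 60.83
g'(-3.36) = -187.42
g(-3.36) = 119.17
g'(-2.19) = -31.10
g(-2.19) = 6.71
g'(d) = 8*d^3 + 9*d^2 - 4*d + 1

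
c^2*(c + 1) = c^3 + c^2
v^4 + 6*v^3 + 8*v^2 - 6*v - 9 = (v - 1)*(v + 1)*(v + 3)^2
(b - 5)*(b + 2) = b^2 - 3*b - 10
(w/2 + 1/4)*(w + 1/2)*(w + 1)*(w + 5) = w^4/2 + 7*w^3/2 + 45*w^2/8 + 13*w/4 + 5/8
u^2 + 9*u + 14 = (u + 2)*(u + 7)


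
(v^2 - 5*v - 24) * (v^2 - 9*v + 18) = v^4 - 14*v^3 + 39*v^2 + 126*v - 432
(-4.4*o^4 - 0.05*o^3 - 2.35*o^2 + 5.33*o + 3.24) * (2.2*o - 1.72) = -9.68*o^5 + 7.458*o^4 - 5.084*o^3 + 15.768*o^2 - 2.0396*o - 5.5728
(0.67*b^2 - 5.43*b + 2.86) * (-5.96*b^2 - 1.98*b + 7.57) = -3.9932*b^4 + 31.0362*b^3 - 1.2223*b^2 - 46.7679*b + 21.6502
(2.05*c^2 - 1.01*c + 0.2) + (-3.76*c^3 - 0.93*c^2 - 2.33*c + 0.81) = -3.76*c^3 + 1.12*c^2 - 3.34*c + 1.01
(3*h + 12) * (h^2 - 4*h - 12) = 3*h^3 - 84*h - 144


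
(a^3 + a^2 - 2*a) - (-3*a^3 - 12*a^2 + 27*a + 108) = 4*a^3 + 13*a^2 - 29*a - 108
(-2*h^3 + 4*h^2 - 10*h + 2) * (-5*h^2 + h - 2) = 10*h^5 - 22*h^4 + 58*h^3 - 28*h^2 + 22*h - 4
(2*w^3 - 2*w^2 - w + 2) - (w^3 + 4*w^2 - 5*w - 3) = w^3 - 6*w^2 + 4*w + 5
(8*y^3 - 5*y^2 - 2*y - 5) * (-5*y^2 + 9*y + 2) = -40*y^5 + 97*y^4 - 19*y^3 - 3*y^2 - 49*y - 10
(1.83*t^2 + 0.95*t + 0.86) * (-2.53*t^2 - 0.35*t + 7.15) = -4.6299*t^4 - 3.044*t^3 + 10.5762*t^2 + 6.4915*t + 6.149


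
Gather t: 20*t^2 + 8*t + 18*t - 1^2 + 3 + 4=20*t^2 + 26*t + 6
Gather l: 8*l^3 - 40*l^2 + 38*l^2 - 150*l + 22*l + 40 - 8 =8*l^3 - 2*l^2 - 128*l + 32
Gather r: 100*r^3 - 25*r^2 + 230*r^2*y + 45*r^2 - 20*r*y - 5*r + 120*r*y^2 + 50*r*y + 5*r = 100*r^3 + r^2*(230*y + 20) + r*(120*y^2 + 30*y)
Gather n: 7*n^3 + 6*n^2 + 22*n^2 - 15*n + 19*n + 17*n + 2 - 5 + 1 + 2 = 7*n^3 + 28*n^2 + 21*n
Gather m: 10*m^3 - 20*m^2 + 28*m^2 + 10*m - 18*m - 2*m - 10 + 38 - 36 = 10*m^3 + 8*m^2 - 10*m - 8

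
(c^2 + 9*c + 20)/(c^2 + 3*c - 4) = (c + 5)/(c - 1)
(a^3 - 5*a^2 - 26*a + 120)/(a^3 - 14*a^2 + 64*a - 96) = (a + 5)/(a - 4)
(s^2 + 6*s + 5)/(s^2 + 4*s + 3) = (s + 5)/(s + 3)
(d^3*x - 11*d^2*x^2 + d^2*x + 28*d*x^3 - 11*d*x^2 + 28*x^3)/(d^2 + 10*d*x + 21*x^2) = x*(d^3 - 11*d^2*x + d^2 + 28*d*x^2 - 11*d*x + 28*x^2)/(d^2 + 10*d*x + 21*x^2)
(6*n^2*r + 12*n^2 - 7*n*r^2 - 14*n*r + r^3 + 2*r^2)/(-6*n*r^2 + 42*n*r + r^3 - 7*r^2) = (-n*r - 2*n + r^2 + 2*r)/(r*(r - 7))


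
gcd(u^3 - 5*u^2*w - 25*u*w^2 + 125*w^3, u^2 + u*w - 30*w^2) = u - 5*w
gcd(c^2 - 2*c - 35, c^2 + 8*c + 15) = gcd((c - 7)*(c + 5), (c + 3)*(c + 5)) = c + 5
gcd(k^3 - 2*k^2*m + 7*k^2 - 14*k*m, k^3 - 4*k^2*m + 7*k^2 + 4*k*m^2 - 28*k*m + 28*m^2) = k^2 - 2*k*m + 7*k - 14*m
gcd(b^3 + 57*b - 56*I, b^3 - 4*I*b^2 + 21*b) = b - 7*I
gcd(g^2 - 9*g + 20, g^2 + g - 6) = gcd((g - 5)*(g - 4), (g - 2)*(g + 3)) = 1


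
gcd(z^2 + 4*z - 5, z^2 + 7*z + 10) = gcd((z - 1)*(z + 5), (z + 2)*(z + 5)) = z + 5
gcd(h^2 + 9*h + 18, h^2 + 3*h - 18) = h + 6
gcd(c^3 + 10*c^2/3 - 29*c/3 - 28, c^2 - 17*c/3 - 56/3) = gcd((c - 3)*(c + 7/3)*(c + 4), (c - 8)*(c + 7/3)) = c + 7/3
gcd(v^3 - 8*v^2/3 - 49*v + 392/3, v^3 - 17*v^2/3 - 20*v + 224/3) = v^2 - 29*v/3 + 56/3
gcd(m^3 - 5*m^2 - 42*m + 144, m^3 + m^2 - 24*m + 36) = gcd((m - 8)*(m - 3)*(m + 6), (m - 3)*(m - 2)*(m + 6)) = m^2 + 3*m - 18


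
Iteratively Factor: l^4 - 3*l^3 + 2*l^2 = (l)*(l^3 - 3*l^2 + 2*l) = l*(l - 1)*(l^2 - 2*l) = l*(l - 2)*(l - 1)*(l)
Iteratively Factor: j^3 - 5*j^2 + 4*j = (j)*(j^2 - 5*j + 4) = j*(j - 4)*(j - 1)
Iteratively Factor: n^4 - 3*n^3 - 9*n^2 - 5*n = (n - 5)*(n^3 + 2*n^2 + n) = (n - 5)*(n + 1)*(n^2 + n) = (n - 5)*(n + 1)^2*(n)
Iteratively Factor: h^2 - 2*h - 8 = (h + 2)*(h - 4)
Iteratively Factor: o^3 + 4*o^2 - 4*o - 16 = (o + 2)*(o^2 + 2*o - 8) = (o - 2)*(o + 2)*(o + 4)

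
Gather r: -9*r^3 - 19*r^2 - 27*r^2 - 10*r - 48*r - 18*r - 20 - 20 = -9*r^3 - 46*r^2 - 76*r - 40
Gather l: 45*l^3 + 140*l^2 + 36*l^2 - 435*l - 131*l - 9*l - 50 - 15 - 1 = 45*l^3 + 176*l^2 - 575*l - 66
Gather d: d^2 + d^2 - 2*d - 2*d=2*d^2 - 4*d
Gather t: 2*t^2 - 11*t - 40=2*t^2 - 11*t - 40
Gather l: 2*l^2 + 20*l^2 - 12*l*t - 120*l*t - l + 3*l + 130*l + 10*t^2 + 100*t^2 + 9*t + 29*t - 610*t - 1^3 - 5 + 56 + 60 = 22*l^2 + l*(132 - 132*t) + 110*t^2 - 572*t + 110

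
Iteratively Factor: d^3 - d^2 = (d)*(d^2 - d) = d*(d - 1)*(d)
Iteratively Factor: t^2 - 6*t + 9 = (t - 3)*(t - 3)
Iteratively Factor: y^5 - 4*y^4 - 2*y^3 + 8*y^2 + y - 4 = (y - 1)*(y^4 - 3*y^3 - 5*y^2 + 3*y + 4) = (y - 4)*(y - 1)*(y^3 + y^2 - y - 1) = (y - 4)*(y - 1)*(y + 1)*(y^2 - 1) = (y - 4)*(y - 1)*(y + 1)^2*(y - 1)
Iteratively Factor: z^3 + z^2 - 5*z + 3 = (z + 3)*(z^2 - 2*z + 1) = (z - 1)*(z + 3)*(z - 1)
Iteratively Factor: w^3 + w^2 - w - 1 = (w + 1)*(w^2 - 1) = (w + 1)^2*(w - 1)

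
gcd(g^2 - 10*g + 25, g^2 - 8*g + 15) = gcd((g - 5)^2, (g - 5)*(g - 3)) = g - 5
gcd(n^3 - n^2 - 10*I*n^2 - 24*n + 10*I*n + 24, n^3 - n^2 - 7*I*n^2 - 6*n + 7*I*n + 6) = n^2 + n*(-1 - 6*I) + 6*I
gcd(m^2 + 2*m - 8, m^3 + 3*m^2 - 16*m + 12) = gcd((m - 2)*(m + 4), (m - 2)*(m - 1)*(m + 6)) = m - 2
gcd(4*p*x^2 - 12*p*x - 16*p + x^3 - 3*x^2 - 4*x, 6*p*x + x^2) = 1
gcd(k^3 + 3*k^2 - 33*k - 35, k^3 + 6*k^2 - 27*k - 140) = k^2 + 2*k - 35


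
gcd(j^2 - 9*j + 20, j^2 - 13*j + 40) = j - 5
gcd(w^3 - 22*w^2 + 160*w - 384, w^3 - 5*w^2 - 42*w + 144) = w - 8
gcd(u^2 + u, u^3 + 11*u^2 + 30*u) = u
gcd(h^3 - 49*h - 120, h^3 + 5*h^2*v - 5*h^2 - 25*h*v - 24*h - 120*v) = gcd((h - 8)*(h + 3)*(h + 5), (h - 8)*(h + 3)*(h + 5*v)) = h^2 - 5*h - 24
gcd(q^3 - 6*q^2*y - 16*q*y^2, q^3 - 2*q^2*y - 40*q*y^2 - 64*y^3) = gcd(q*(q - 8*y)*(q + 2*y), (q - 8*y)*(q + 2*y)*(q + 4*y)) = -q^2 + 6*q*y + 16*y^2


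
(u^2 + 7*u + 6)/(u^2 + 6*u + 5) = (u + 6)/(u + 5)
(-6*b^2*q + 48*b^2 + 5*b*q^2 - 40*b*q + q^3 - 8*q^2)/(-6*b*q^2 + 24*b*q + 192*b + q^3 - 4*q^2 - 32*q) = (-6*b^2 + 5*b*q + q^2)/(-6*b*q - 24*b + q^2 + 4*q)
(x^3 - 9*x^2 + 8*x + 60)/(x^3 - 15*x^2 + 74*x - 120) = (x + 2)/(x - 4)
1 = 1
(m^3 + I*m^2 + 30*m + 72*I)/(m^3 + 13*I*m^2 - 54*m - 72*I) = (m - 6*I)/(m + 6*I)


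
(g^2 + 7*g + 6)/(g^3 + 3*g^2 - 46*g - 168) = (g + 1)/(g^2 - 3*g - 28)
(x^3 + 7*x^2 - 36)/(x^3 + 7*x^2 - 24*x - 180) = (x^2 + x - 6)/(x^2 + x - 30)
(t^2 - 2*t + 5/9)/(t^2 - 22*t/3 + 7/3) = (t - 5/3)/(t - 7)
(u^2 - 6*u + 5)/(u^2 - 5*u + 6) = (u^2 - 6*u + 5)/(u^2 - 5*u + 6)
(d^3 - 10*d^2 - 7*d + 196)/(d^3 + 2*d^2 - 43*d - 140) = (d - 7)/(d + 5)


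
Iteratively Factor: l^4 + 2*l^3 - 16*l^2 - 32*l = (l - 4)*(l^3 + 6*l^2 + 8*l) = l*(l - 4)*(l^2 + 6*l + 8) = l*(l - 4)*(l + 4)*(l + 2)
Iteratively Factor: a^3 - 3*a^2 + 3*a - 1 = (a - 1)*(a^2 - 2*a + 1) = (a - 1)^2*(a - 1)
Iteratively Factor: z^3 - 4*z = (z + 2)*(z^2 - 2*z) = (z - 2)*(z + 2)*(z)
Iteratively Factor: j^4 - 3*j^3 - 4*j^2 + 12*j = (j)*(j^3 - 3*j^2 - 4*j + 12) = j*(j - 2)*(j^2 - j - 6) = j*(j - 2)*(j + 2)*(j - 3)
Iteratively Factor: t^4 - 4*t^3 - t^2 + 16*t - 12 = (t - 2)*(t^3 - 2*t^2 - 5*t + 6) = (t - 2)*(t + 2)*(t^2 - 4*t + 3) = (t - 2)*(t - 1)*(t + 2)*(t - 3)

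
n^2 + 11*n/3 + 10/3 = (n + 5/3)*(n + 2)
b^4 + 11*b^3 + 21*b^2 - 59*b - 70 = (b - 2)*(b + 1)*(b + 5)*(b + 7)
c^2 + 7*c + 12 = (c + 3)*(c + 4)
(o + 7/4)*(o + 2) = o^2 + 15*o/4 + 7/2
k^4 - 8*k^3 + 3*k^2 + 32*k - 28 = (k - 7)*(k - 2)*(k - 1)*(k + 2)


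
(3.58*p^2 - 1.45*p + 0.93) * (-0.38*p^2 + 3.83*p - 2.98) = -1.3604*p^4 + 14.2624*p^3 - 16.5753*p^2 + 7.8829*p - 2.7714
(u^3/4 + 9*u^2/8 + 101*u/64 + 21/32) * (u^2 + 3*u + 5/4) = u^5/4 + 15*u^4/8 + 337*u^3/64 + 435*u^2/64 + 1009*u/256 + 105/128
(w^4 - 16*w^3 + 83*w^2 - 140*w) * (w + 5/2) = w^5 - 27*w^4/2 + 43*w^3 + 135*w^2/2 - 350*w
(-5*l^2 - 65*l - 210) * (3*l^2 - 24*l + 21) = -15*l^4 - 75*l^3 + 825*l^2 + 3675*l - 4410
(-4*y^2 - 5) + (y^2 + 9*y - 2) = -3*y^2 + 9*y - 7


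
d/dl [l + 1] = 1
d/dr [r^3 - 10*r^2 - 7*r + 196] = 3*r^2 - 20*r - 7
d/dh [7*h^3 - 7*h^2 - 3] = 7*h*(3*h - 2)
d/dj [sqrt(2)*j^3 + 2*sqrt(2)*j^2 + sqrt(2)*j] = sqrt(2)*(3*j^2 + 4*j + 1)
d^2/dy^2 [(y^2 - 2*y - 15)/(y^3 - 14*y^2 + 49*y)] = 2*(y^4 + 8*y^3 - 90*y^2 + 420*y - 735)/(y^3*(y^4 - 28*y^3 + 294*y^2 - 1372*y + 2401))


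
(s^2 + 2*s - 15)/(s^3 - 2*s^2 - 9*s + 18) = (s + 5)/(s^2 + s - 6)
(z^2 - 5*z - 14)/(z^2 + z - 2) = (z - 7)/(z - 1)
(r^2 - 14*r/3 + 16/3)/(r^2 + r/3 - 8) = (r - 2)/(r + 3)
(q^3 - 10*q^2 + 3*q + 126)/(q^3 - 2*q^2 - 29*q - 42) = (q - 6)/(q + 2)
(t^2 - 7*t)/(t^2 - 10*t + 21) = t/(t - 3)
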